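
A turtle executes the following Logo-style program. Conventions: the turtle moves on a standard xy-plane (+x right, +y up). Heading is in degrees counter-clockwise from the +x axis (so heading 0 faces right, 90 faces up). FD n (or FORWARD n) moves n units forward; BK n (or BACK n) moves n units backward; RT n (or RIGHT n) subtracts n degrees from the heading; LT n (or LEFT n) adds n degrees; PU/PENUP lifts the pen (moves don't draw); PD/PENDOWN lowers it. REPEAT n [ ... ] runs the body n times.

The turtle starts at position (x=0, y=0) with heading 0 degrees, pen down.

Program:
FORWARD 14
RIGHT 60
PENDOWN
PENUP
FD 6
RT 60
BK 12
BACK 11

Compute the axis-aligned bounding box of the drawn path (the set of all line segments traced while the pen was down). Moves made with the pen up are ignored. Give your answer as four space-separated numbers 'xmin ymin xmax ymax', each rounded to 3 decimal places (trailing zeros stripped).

Executing turtle program step by step:
Start: pos=(0,0), heading=0, pen down
FD 14: (0,0) -> (14,0) [heading=0, draw]
RT 60: heading 0 -> 300
PD: pen down
PU: pen up
FD 6: (14,0) -> (17,-5.196) [heading=300, move]
RT 60: heading 300 -> 240
BK 12: (17,-5.196) -> (23,5.196) [heading=240, move]
BK 11: (23,5.196) -> (28.5,14.722) [heading=240, move]
Final: pos=(28.5,14.722), heading=240, 1 segment(s) drawn

Segment endpoints: x in {0, 14}, y in {0}
xmin=0, ymin=0, xmax=14, ymax=0

Answer: 0 0 14 0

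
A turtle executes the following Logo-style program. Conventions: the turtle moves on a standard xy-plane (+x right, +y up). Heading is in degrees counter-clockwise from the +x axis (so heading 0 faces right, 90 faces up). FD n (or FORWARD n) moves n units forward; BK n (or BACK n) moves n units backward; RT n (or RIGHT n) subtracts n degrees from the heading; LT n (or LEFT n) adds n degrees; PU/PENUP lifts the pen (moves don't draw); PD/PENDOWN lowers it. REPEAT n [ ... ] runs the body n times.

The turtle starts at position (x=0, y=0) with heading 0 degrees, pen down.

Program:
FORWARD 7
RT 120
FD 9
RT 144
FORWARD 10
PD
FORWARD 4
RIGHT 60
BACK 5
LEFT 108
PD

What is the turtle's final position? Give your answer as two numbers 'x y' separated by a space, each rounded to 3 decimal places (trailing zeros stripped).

Executing turtle program step by step:
Start: pos=(0,0), heading=0, pen down
FD 7: (0,0) -> (7,0) [heading=0, draw]
RT 120: heading 0 -> 240
FD 9: (7,0) -> (2.5,-7.794) [heading=240, draw]
RT 144: heading 240 -> 96
FD 10: (2.5,-7.794) -> (1.455,2.151) [heading=96, draw]
PD: pen down
FD 4: (1.455,2.151) -> (1.037,6.129) [heading=96, draw]
RT 60: heading 96 -> 36
BK 5: (1.037,6.129) -> (-3.008,3.19) [heading=36, draw]
LT 108: heading 36 -> 144
PD: pen down
Final: pos=(-3.008,3.19), heading=144, 5 segment(s) drawn

Answer: -3.008 3.19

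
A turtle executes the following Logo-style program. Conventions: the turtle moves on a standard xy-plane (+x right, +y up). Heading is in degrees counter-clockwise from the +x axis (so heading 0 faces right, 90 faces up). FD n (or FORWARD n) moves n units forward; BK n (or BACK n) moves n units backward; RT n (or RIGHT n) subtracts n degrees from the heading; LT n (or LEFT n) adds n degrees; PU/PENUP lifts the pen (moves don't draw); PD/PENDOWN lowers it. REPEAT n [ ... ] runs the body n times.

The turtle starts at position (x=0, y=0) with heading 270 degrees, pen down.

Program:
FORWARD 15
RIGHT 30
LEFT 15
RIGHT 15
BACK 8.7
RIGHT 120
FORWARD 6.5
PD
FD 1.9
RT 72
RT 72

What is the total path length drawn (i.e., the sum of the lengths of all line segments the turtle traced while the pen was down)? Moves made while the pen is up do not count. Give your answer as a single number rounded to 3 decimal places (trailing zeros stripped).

Answer: 32.1

Derivation:
Executing turtle program step by step:
Start: pos=(0,0), heading=270, pen down
FD 15: (0,0) -> (0,-15) [heading=270, draw]
RT 30: heading 270 -> 240
LT 15: heading 240 -> 255
RT 15: heading 255 -> 240
BK 8.7: (0,-15) -> (4.35,-7.466) [heading=240, draw]
RT 120: heading 240 -> 120
FD 6.5: (4.35,-7.466) -> (1.1,-1.836) [heading=120, draw]
PD: pen down
FD 1.9: (1.1,-1.836) -> (0.15,-0.191) [heading=120, draw]
RT 72: heading 120 -> 48
RT 72: heading 48 -> 336
Final: pos=(0.15,-0.191), heading=336, 4 segment(s) drawn

Segment lengths:
  seg 1: (0,0) -> (0,-15), length = 15
  seg 2: (0,-15) -> (4.35,-7.466), length = 8.7
  seg 3: (4.35,-7.466) -> (1.1,-1.836), length = 6.5
  seg 4: (1.1,-1.836) -> (0.15,-0.191), length = 1.9
Total = 32.1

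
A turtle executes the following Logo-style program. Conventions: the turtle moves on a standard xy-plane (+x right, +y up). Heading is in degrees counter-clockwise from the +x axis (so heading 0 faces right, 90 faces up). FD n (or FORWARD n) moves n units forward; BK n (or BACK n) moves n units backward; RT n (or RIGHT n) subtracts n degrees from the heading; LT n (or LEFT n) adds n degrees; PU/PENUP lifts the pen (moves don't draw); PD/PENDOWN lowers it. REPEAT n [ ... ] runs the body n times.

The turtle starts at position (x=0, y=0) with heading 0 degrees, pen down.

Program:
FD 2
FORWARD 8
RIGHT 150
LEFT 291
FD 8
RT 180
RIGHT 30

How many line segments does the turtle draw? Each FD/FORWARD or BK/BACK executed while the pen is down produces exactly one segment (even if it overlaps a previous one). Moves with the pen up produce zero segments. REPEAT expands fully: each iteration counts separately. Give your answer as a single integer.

Executing turtle program step by step:
Start: pos=(0,0), heading=0, pen down
FD 2: (0,0) -> (2,0) [heading=0, draw]
FD 8: (2,0) -> (10,0) [heading=0, draw]
RT 150: heading 0 -> 210
LT 291: heading 210 -> 141
FD 8: (10,0) -> (3.783,5.035) [heading=141, draw]
RT 180: heading 141 -> 321
RT 30: heading 321 -> 291
Final: pos=(3.783,5.035), heading=291, 3 segment(s) drawn
Segments drawn: 3

Answer: 3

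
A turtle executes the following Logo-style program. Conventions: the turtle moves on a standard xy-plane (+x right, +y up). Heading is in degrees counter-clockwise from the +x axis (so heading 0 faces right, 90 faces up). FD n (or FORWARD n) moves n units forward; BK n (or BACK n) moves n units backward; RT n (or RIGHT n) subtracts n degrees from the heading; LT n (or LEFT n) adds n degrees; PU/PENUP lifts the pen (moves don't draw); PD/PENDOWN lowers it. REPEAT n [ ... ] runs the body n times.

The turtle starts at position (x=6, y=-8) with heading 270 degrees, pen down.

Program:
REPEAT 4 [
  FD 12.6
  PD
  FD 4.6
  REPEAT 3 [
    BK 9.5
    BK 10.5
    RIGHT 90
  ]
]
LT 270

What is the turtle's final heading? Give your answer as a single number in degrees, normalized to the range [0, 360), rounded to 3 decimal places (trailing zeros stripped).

Executing turtle program step by step:
Start: pos=(6,-8), heading=270, pen down
REPEAT 4 [
  -- iteration 1/4 --
  FD 12.6: (6,-8) -> (6,-20.6) [heading=270, draw]
  PD: pen down
  FD 4.6: (6,-20.6) -> (6,-25.2) [heading=270, draw]
  REPEAT 3 [
    -- iteration 1/3 --
    BK 9.5: (6,-25.2) -> (6,-15.7) [heading=270, draw]
    BK 10.5: (6,-15.7) -> (6,-5.2) [heading=270, draw]
    RT 90: heading 270 -> 180
    -- iteration 2/3 --
    BK 9.5: (6,-5.2) -> (15.5,-5.2) [heading=180, draw]
    BK 10.5: (15.5,-5.2) -> (26,-5.2) [heading=180, draw]
    RT 90: heading 180 -> 90
    -- iteration 3/3 --
    BK 9.5: (26,-5.2) -> (26,-14.7) [heading=90, draw]
    BK 10.5: (26,-14.7) -> (26,-25.2) [heading=90, draw]
    RT 90: heading 90 -> 0
  ]
  -- iteration 2/4 --
  FD 12.6: (26,-25.2) -> (38.6,-25.2) [heading=0, draw]
  PD: pen down
  FD 4.6: (38.6,-25.2) -> (43.2,-25.2) [heading=0, draw]
  REPEAT 3 [
    -- iteration 1/3 --
    BK 9.5: (43.2,-25.2) -> (33.7,-25.2) [heading=0, draw]
    BK 10.5: (33.7,-25.2) -> (23.2,-25.2) [heading=0, draw]
    RT 90: heading 0 -> 270
    -- iteration 2/3 --
    BK 9.5: (23.2,-25.2) -> (23.2,-15.7) [heading=270, draw]
    BK 10.5: (23.2,-15.7) -> (23.2,-5.2) [heading=270, draw]
    RT 90: heading 270 -> 180
    -- iteration 3/3 --
    BK 9.5: (23.2,-5.2) -> (32.7,-5.2) [heading=180, draw]
    BK 10.5: (32.7,-5.2) -> (43.2,-5.2) [heading=180, draw]
    RT 90: heading 180 -> 90
  ]
  -- iteration 3/4 --
  FD 12.6: (43.2,-5.2) -> (43.2,7.4) [heading=90, draw]
  PD: pen down
  FD 4.6: (43.2,7.4) -> (43.2,12) [heading=90, draw]
  REPEAT 3 [
    -- iteration 1/3 --
    BK 9.5: (43.2,12) -> (43.2,2.5) [heading=90, draw]
    BK 10.5: (43.2,2.5) -> (43.2,-8) [heading=90, draw]
    RT 90: heading 90 -> 0
    -- iteration 2/3 --
    BK 9.5: (43.2,-8) -> (33.7,-8) [heading=0, draw]
    BK 10.5: (33.7,-8) -> (23.2,-8) [heading=0, draw]
    RT 90: heading 0 -> 270
    -- iteration 3/3 --
    BK 9.5: (23.2,-8) -> (23.2,1.5) [heading=270, draw]
    BK 10.5: (23.2,1.5) -> (23.2,12) [heading=270, draw]
    RT 90: heading 270 -> 180
  ]
  -- iteration 4/4 --
  FD 12.6: (23.2,12) -> (10.6,12) [heading=180, draw]
  PD: pen down
  FD 4.6: (10.6,12) -> (6,12) [heading=180, draw]
  REPEAT 3 [
    -- iteration 1/3 --
    BK 9.5: (6,12) -> (15.5,12) [heading=180, draw]
    BK 10.5: (15.5,12) -> (26,12) [heading=180, draw]
    RT 90: heading 180 -> 90
    -- iteration 2/3 --
    BK 9.5: (26,12) -> (26,2.5) [heading=90, draw]
    BK 10.5: (26,2.5) -> (26,-8) [heading=90, draw]
    RT 90: heading 90 -> 0
    -- iteration 3/3 --
    BK 9.5: (26,-8) -> (16.5,-8) [heading=0, draw]
    BK 10.5: (16.5,-8) -> (6,-8) [heading=0, draw]
    RT 90: heading 0 -> 270
  ]
]
LT 270: heading 270 -> 180
Final: pos=(6,-8), heading=180, 32 segment(s) drawn

Answer: 180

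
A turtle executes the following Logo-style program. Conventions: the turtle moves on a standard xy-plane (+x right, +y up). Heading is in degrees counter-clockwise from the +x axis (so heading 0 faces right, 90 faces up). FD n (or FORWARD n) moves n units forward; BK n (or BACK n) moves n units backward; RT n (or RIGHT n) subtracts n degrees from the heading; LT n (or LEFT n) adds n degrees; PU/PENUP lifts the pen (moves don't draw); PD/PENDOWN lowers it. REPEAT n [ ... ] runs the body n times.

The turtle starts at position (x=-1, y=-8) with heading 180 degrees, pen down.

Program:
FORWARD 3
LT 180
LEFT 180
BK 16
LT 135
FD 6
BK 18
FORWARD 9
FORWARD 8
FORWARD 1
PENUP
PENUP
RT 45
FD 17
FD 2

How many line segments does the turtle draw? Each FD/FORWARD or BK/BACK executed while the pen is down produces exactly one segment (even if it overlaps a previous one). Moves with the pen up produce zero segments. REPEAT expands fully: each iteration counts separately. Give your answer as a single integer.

Executing turtle program step by step:
Start: pos=(-1,-8), heading=180, pen down
FD 3: (-1,-8) -> (-4,-8) [heading=180, draw]
LT 180: heading 180 -> 0
LT 180: heading 0 -> 180
BK 16: (-4,-8) -> (12,-8) [heading=180, draw]
LT 135: heading 180 -> 315
FD 6: (12,-8) -> (16.243,-12.243) [heading=315, draw]
BK 18: (16.243,-12.243) -> (3.515,0.485) [heading=315, draw]
FD 9: (3.515,0.485) -> (9.879,-5.879) [heading=315, draw]
FD 8: (9.879,-5.879) -> (15.536,-11.536) [heading=315, draw]
FD 1: (15.536,-11.536) -> (16.243,-12.243) [heading=315, draw]
PU: pen up
PU: pen up
RT 45: heading 315 -> 270
FD 17: (16.243,-12.243) -> (16.243,-29.243) [heading=270, move]
FD 2: (16.243,-29.243) -> (16.243,-31.243) [heading=270, move]
Final: pos=(16.243,-31.243), heading=270, 7 segment(s) drawn
Segments drawn: 7

Answer: 7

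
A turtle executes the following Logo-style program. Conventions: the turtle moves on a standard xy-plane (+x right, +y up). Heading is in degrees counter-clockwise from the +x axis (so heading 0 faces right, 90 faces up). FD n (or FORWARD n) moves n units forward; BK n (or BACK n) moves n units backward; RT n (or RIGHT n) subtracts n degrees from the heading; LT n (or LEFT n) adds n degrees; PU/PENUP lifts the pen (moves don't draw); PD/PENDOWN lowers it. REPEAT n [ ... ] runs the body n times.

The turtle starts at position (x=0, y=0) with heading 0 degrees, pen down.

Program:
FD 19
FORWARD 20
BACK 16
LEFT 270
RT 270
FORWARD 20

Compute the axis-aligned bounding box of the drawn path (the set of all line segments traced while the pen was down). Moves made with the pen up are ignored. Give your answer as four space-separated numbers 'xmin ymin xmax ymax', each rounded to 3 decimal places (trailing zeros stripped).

Answer: 0 0 43 0

Derivation:
Executing turtle program step by step:
Start: pos=(0,0), heading=0, pen down
FD 19: (0,0) -> (19,0) [heading=0, draw]
FD 20: (19,0) -> (39,0) [heading=0, draw]
BK 16: (39,0) -> (23,0) [heading=0, draw]
LT 270: heading 0 -> 270
RT 270: heading 270 -> 0
FD 20: (23,0) -> (43,0) [heading=0, draw]
Final: pos=(43,0), heading=0, 4 segment(s) drawn

Segment endpoints: x in {0, 19, 23, 39, 43}, y in {0}
xmin=0, ymin=0, xmax=43, ymax=0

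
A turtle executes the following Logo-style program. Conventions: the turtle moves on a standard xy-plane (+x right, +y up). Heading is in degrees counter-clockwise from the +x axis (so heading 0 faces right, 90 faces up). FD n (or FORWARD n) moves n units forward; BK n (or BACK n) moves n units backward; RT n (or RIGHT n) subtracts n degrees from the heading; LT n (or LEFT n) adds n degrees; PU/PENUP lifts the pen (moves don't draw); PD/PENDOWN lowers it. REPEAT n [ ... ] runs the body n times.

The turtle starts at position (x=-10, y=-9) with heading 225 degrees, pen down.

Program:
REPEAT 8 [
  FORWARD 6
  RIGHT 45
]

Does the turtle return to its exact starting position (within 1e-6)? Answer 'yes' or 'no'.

Executing turtle program step by step:
Start: pos=(-10,-9), heading=225, pen down
REPEAT 8 [
  -- iteration 1/8 --
  FD 6: (-10,-9) -> (-14.243,-13.243) [heading=225, draw]
  RT 45: heading 225 -> 180
  -- iteration 2/8 --
  FD 6: (-14.243,-13.243) -> (-20.243,-13.243) [heading=180, draw]
  RT 45: heading 180 -> 135
  -- iteration 3/8 --
  FD 6: (-20.243,-13.243) -> (-24.485,-9) [heading=135, draw]
  RT 45: heading 135 -> 90
  -- iteration 4/8 --
  FD 6: (-24.485,-9) -> (-24.485,-3) [heading=90, draw]
  RT 45: heading 90 -> 45
  -- iteration 5/8 --
  FD 6: (-24.485,-3) -> (-20.243,1.243) [heading=45, draw]
  RT 45: heading 45 -> 0
  -- iteration 6/8 --
  FD 6: (-20.243,1.243) -> (-14.243,1.243) [heading=0, draw]
  RT 45: heading 0 -> 315
  -- iteration 7/8 --
  FD 6: (-14.243,1.243) -> (-10,-3) [heading=315, draw]
  RT 45: heading 315 -> 270
  -- iteration 8/8 --
  FD 6: (-10,-3) -> (-10,-9) [heading=270, draw]
  RT 45: heading 270 -> 225
]
Final: pos=(-10,-9), heading=225, 8 segment(s) drawn

Start position: (-10, -9)
Final position: (-10, -9)
Distance = 0; < 1e-6 -> CLOSED

Answer: yes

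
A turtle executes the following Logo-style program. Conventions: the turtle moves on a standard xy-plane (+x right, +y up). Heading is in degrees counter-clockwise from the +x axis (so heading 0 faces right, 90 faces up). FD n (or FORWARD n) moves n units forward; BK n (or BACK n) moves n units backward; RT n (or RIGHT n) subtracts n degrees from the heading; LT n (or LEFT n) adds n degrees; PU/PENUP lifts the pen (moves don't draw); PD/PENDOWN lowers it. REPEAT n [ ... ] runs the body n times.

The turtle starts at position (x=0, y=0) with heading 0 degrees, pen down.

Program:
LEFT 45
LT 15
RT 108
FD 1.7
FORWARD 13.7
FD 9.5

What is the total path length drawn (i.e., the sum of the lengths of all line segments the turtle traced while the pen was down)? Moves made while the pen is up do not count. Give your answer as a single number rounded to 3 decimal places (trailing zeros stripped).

Executing turtle program step by step:
Start: pos=(0,0), heading=0, pen down
LT 45: heading 0 -> 45
LT 15: heading 45 -> 60
RT 108: heading 60 -> 312
FD 1.7: (0,0) -> (1.138,-1.263) [heading=312, draw]
FD 13.7: (1.138,-1.263) -> (10.305,-11.444) [heading=312, draw]
FD 9.5: (10.305,-11.444) -> (16.661,-18.504) [heading=312, draw]
Final: pos=(16.661,-18.504), heading=312, 3 segment(s) drawn

Segment lengths:
  seg 1: (0,0) -> (1.138,-1.263), length = 1.7
  seg 2: (1.138,-1.263) -> (10.305,-11.444), length = 13.7
  seg 3: (10.305,-11.444) -> (16.661,-18.504), length = 9.5
Total = 24.9

Answer: 24.9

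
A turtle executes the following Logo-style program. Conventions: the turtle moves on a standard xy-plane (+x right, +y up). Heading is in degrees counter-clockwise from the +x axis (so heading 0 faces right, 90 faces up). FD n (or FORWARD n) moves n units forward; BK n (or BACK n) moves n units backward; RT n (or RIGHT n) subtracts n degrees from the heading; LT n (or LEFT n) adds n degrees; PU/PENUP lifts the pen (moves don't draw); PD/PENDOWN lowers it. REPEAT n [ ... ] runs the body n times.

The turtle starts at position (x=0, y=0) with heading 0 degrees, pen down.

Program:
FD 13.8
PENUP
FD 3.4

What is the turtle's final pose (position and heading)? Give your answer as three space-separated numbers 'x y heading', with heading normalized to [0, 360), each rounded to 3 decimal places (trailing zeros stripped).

Executing turtle program step by step:
Start: pos=(0,0), heading=0, pen down
FD 13.8: (0,0) -> (13.8,0) [heading=0, draw]
PU: pen up
FD 3.4: (13.8,0) -> (17.2,0) [heading=0, move]
Final: pos=(17.2,0), heading=0, 1 segment(s) drawn

Answer: 17.2 0 0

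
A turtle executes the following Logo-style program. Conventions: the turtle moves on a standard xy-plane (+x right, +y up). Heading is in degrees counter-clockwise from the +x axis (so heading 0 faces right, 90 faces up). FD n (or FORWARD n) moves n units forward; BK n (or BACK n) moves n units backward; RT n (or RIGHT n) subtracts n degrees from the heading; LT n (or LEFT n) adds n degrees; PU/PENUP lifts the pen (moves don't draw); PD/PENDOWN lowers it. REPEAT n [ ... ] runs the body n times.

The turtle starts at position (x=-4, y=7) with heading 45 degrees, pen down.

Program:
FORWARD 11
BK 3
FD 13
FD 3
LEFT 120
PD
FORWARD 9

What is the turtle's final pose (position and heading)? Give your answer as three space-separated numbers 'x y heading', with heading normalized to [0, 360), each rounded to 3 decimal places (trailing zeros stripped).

Executing turtle program step by step:
Start: pos=(-4,7), heading=45, pen down
FD 11: (-4,7) -> (3.778,14.778) [heading=45, draw]
BK 3: (3.778,14.778) -> (1.657,12.657) [heading=45, draw]
FD 13: (1.657,12.657) -> (10.849,21.849) [heading=45, draw]
FD 3: (10.849,21.849) -> (12.971,23.971) [heading=45, draw]
LT 120: heading 45 -> 165
PD: pen down
FD 9: (12.971,23.971) -> (4.277,26.3) [heading=165, draw]
Final: pos=(4.277,26.3), heading=165, 5 segment(s) drawn

Answer: 4.277 26.3 165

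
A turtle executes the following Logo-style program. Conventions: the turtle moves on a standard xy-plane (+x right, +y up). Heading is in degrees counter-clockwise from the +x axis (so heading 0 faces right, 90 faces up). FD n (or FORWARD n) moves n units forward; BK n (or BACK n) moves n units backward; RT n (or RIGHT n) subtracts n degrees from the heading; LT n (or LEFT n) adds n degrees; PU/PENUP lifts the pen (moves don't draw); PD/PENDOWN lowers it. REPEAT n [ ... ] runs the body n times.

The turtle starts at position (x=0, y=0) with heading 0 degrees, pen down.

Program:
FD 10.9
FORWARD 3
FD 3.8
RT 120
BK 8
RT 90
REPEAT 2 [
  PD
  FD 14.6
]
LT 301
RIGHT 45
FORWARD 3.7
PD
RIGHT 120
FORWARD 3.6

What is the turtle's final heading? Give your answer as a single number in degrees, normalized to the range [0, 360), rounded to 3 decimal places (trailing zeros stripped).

Answer: 286

Derivation:
Executing turtle program step by step:
Start: pos=(0,0), heading=0, pen down
FD 10.9: (0,0) -> (10.9,0) [heading=0, draw]
FD 3: (10.9,0) -> (13.9,0) [heading=0, draw]
FD 3.8: (13.9,0) -> (17.7,0) [heading=0, draw]
RT 120: heading 0 -> 240
BK 8: (17.7,0) -> (21.7,6.928) [heading=240, draw]
RT 90: heading 240 -> 150
REPEAT 2 [
  -- iteration 1/2 --
  PD: pen down
  FD 14.6: (21.7,6.928) -> (9.056,14.228) [heading=150, draw]
  -- iteration 2/2 --
  PD: pen down
  FD 14.6: (9.056,14.228) -> (-3.588,21.528) [heading=150, draw]
]
LT 301: heading 150 -> 91
RT 45: heading 91 -> 46
FD 3.7: (-3.588,21.528) -> (-1.018,24.19) [heading=46, draw]
PD: pen down
RT 120: heading 46 -> 286
FD 3.6: (-1.018,24.19) -> (-0.025,20.729) [heading=286, draw]
Final: pos=(-0.025,20.729), heading=286, 8 segment(s) drawn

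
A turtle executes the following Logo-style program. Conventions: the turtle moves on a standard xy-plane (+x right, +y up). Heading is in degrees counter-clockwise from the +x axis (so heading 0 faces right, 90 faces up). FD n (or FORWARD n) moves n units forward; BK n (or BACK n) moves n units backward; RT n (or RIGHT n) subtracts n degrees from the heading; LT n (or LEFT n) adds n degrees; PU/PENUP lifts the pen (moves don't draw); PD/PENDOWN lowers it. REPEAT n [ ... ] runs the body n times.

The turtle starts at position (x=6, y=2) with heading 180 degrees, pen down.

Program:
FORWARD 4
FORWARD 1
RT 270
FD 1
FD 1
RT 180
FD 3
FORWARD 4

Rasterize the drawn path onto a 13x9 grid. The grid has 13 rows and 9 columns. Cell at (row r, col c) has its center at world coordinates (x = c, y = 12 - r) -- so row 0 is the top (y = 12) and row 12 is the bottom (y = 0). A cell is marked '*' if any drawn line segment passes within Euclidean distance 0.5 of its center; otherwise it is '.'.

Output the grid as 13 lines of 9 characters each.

Answer: .........
.........
.........
.........
.........
.*.......
.*.......
.*.......
.*.......
.*.......
.******..
.*.......
.*.......

Derivation:
Segment 0: (6,2) -> (2,2)
Segment 1: (2,2) -> (1,2)
Segment 2: (1,2) -> (1,1)
Segment 3: (1,1) -> (1,0)
Segment 4: (1,0) -> (1,3)
Segment 5: (1,3) -> (1,7)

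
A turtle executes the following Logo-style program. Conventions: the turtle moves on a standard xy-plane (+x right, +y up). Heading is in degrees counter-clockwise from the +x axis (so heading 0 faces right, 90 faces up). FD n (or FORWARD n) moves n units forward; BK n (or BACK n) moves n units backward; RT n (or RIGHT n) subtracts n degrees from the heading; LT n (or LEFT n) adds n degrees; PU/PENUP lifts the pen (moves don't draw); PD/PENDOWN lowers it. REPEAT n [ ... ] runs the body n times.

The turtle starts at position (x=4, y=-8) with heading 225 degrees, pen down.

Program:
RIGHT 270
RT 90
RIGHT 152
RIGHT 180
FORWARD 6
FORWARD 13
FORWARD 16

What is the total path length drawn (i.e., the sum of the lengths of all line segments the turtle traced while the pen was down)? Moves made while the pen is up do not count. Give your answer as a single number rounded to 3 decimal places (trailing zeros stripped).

Answer: 35

Derivation:
Executing turtle program step by step:
Start: pos=(4,-8), heading=225, pen down
RT 270: heading 225 -> 315
RT 90: heading 315 -> 225
RT 152: heading 225 -> 73
RT 180: heading 73 -> 253
FD 6: (4,-8) -> (2.246,-13.738) [heading=253, draw]
FD 13: (2.246,-13.738) -> (-1.555,-26.17) [heading=253, draw]
FD 16: (-1.555,-26.17) -> (-6.233,-41.471) [heading=253, draw]
Final: pos=(-6.233,-41.471), heading=253, 3 segment(s) drawn

Segment lengths:
  seg 1: (4,-8) -> (2.246,-13.738), length = 6
  seg 2: (2.246,-13.738) -> (-1.555,-26.17), length = 13
  seg 3: (-1.555,-26.17) -> (-6.233,-41.471), length = 16
Total = 35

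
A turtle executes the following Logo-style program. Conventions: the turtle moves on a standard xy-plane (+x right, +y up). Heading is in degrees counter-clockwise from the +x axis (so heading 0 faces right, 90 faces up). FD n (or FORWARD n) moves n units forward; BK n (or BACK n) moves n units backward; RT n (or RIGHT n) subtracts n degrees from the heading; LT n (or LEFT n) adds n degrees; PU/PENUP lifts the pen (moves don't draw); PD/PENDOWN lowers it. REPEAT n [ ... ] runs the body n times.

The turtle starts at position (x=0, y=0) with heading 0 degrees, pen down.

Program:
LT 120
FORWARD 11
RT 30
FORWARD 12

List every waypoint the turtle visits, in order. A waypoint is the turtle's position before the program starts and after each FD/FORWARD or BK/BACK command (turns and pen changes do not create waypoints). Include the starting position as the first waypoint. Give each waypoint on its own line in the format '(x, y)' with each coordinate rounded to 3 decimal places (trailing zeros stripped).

Executing turtle program step by step:
Start: pos=(0,0), heading=0, pen down
LT 120: heading 0 -> 120
FD 11: (0,0) -> (-5.5,9.526) [heading=120, draw]
RT 30: heading 120 -> 90
FD 12: (-5.5,9.526) -> (-5.5,21.526) [heading=90, draw]
Final: pos=(-5.5,21.526), heading=90, 2 segment(s) drawn
Waypoints (3 total):
(0, 0)
(-5.5, 9.526)
(-5.5, 21.526)

Answer: (0, 0)
(-5.5, 9.526)
(-5.5, 21.526)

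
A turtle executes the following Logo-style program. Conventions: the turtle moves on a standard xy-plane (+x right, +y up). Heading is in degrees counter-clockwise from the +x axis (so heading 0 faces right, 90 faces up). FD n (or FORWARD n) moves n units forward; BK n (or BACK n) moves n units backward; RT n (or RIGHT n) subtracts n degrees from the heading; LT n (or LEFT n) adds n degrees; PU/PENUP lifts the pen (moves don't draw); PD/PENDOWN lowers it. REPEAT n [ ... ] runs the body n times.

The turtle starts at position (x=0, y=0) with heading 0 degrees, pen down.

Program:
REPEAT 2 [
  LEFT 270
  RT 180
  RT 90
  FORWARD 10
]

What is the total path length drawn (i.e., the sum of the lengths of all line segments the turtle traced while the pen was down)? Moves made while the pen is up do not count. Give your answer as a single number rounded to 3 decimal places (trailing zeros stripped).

Answer: 20

Derivation:
Executing turtle program step by step:
Start: pos=(0,0), heading=0, pen down
REPEAT 2 [
  -- iteration 1/2 --
  LT 270: heading 0 -> 270
  RT 180: heading 270 -> 90
  RT 90: heading 90 -> 0
  FD 10: (0,0) -> (10,0) [heading=0, draw]
  -- iteration 2/2 --
  LT 270: heading 0 -> 270
  RT 180: heading 270 -> 90
  RT 90: heading 90 -> 0
  FD 10: (10,0) -> (20,0) [heading=0, draw]
]
Final: pos=(20,0), heading=0, 2 segment(s) drawn

Segment lengths:
  seg 1: (0,0) -> (10,0), length = 10
  seg 2: (10,0) -> (20,0), length = 10
Total = 20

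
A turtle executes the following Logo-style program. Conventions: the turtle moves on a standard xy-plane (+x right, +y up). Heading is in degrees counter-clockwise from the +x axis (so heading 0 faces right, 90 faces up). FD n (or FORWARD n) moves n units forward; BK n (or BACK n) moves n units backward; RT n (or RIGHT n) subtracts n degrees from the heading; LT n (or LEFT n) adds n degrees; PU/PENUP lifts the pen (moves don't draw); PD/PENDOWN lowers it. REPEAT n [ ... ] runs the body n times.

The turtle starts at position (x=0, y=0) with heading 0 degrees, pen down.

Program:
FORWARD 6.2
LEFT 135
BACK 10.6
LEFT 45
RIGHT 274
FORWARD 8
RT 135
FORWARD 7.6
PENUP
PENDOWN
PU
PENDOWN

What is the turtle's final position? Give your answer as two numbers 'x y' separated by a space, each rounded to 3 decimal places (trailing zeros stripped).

Executing turtle program step by step:
Start: pos=(0,0), heading=0, pen down
FD 6.2: (0,0) -> (6.2,0) [heading=0, draw]
LT 135: heading 0 -> 135
BK 10.6: (6.2,0) -> (13.695,-7.495) [heading=135, draw]
LT 45: heading 135 -> 180
RT 274: heading 180 -> 266
FD 8: (13.695,-7.495) -> (13.137,-15.476) [heading=266, draw]
RT 135: heading 266 -> 131
FD 7.6: (13.137,-15.476) -> (8.151,-9.74) [heading=131, draw]
PU: pen up
PD: pen down
PU: pen up
PD: pen down
Final: pos=(8.151,-9.74), heading=131, 4 segment(s) drawn

Answer: 8.151 -9.74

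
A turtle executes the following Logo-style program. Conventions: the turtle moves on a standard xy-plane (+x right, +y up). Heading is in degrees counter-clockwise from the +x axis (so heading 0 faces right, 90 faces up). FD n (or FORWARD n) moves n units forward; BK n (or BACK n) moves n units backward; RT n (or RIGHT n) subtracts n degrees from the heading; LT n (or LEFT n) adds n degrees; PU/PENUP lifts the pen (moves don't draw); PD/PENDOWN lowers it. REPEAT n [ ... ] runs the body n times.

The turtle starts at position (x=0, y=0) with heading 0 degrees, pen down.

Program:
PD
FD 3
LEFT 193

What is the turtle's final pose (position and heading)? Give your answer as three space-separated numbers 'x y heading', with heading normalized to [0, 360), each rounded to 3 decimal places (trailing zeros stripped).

Executing turtle program step by step:
Start: pos=(0,0), heading=0, pen down
PD: pen down
FD 3: (0,0) -> (3,0) [heading=0, draw]
LT 193: heading 0 -> 193
Final: pos=(3,0), heading=193, 1 segment(s) drawn

Answer: 3 0 193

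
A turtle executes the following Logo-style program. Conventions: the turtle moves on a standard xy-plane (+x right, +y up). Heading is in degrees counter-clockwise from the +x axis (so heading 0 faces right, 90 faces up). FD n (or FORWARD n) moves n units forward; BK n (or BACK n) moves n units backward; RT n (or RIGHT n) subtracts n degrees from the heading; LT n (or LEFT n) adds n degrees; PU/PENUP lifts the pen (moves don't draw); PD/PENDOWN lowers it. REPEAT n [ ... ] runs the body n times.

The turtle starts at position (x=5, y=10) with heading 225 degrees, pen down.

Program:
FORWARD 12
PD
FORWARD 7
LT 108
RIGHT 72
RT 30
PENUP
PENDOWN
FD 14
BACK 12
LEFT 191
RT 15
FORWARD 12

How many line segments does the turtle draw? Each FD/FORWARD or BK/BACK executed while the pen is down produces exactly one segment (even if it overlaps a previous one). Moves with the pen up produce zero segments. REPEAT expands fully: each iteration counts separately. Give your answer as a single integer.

Executing turtle program step by step:
Start: pos=(5,10), heading=225, pen down
FD 12: (5,10) -> (-3.485,1.515) [heading=225, draw]
PD: pen down
FD 7: (-3.485,1.515) -> (-8.435,-3.435) [heading=225, draw]
LT 108: heading 225 -> 333
RT 72: heading 333 -> 261
RT 30: heading 261 -> 231
PU: pen up
PD: pen down
FD 14: (-8.435,-3.435) -> (-17.246,-14.315) [heading=231, draw]
BK 12: (-17.246,-14.315) -> (-9.694,-4.989) [heading=231, draw]
LT 191: heading 231 -> 62
RT 15: heading 62 -> 47
FD 12: (-9.694,-4.989) -> (-1.51,3.787) [heading=47, draw]
Final: pos=(-1.51,3.787), heading=47, 5 segment(s) drawn
Segments drawn: 5

Answer: 5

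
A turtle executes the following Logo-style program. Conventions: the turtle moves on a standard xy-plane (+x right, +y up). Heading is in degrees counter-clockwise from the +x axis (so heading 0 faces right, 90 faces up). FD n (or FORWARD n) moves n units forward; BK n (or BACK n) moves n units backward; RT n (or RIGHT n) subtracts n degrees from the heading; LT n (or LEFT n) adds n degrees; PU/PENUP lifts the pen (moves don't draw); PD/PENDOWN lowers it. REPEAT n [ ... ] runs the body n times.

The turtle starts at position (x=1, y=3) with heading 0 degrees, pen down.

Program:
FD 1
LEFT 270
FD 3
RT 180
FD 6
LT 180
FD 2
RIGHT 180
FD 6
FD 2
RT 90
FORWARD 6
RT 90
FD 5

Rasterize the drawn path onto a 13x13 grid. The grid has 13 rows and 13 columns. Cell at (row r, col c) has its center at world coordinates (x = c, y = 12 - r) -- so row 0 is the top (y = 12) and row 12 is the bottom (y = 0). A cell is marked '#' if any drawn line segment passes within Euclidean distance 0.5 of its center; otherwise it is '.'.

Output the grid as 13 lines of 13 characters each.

Answer: ..#######....
..#.....#....
..#.....#....
..#.....#....
..#.....#....
..#.....#....
..#..........
..#..........
..#..........
.##..........
..#..........
..#..........
..#..........

Derivation:
Segment 0: (1,3) -> (2,3)
Segment 1: (2,3) -> (2,0)
Segment 2: (2,0) -> (2,6)
Segment 3: (2,6) -> (2,4)
Segment 4: (2,4) -> (2,10)
Segment 5: (2,10) -> (2,12)
Segment 6: (2,12) -> (8,12)
Segment 7: (8,12) -> (8,7)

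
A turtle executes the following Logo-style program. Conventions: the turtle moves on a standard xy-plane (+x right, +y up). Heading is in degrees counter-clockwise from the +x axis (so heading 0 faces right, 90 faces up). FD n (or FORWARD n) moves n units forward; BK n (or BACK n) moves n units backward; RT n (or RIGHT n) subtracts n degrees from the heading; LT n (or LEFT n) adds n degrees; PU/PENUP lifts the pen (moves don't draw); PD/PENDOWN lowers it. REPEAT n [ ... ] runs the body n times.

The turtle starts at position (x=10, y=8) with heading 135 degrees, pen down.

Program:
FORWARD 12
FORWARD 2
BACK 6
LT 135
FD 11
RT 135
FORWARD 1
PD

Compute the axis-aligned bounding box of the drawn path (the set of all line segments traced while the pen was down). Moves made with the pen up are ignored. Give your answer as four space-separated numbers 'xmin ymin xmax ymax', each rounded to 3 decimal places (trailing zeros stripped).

Executing turtle program step by step:
Start: pos=(10,8), heading=135, pen down
FD 12: (10,8) -> (1.515,16.485) [heading=135, draw]
FD 2: (1.515,16.485) -> (0.101,17.899) [heading=135, draw]
BK 6: (0.101,17.899) -> (4.343,13.657) [heading=135, draw]
LT 135: heading 135 -> 270
FD 11: (4.343,13.657) -> (4.343,2.657) [heading=270, draw]
RT 135: heading 270 -> 135
FD 1: (4.343,2.657) -> (3.636,3.364) [heading=135, draw]
PD: pen down
Final: pos=(3.636,3.364), heading=135, 5 segment(s) drawn

Segment endpoints: x in {0.101, 1.515, 3.636, 4.343, 4.343, 10}, y in {2.657, 3.364, 8, 13.657, 16.485, 17.899}
xmin=0.101, ymin=2.657, xmax=10, ymax=17.899

Answer: 0.101 2.657 10 17.899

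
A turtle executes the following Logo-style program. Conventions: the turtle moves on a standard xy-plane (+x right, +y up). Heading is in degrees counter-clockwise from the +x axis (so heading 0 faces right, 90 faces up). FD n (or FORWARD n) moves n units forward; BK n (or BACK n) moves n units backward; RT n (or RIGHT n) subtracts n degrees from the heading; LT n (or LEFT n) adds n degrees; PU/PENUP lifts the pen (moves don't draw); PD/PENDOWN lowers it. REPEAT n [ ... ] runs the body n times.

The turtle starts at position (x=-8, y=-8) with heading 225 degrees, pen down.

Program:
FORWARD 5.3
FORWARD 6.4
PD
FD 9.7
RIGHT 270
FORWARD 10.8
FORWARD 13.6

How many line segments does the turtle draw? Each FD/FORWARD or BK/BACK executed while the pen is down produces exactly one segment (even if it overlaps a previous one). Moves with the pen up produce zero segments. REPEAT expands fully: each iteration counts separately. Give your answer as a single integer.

Answer: 5

Derivation:
Executing turtle program step by step:
Start: pos=(-8,-8), heading=225, pen down
FD 5.3: (-8,-8) -> (-11.748,-11.748) [heading=225, draw]
FD 6.4: (-11.748,-11.748) -> (-16.273,-16.273) [heading=225, draw]
PD: pen down
FD 9.7: (-16.273,-16.273) -> (-23.132,-23.132) [heading=225, draw]
RT 270: heading 225 -> 315
FD 10.8: (-23.132,-23.132) -> (-15.495,-30.769) [heading=315, draw]
FD 13.6: (-15.495,-30.769) -> (-5.879,-40.385) [heading=315, draw]
Final: pos=(-5.879,-40.385), heading=315, 5 segment(s) drawn
Segments drawn: 5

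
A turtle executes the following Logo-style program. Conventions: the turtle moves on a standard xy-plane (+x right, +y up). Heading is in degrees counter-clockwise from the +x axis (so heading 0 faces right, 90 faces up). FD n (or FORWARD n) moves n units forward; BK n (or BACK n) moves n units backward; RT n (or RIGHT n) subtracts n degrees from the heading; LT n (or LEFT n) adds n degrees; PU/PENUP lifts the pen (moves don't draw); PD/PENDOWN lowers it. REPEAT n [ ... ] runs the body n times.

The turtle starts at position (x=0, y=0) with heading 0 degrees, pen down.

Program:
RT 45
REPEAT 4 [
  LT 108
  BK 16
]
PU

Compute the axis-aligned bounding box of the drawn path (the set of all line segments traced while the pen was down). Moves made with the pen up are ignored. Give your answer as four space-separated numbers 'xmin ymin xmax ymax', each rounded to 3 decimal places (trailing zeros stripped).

Executing turtle program step by step:
Start: pos=(0,0), heading=0, pen down
RT 45: heading 0 -> 315
REPEAT 4 [
  -- iteration 1/4 --
  LT 108: heading 315 -> 63
  BK 16: (0,0) -> (-7.264,-14.256) [heading=63, draw]
  -- iteration 2/4 --
  LT 108: heading 63 -> 171
  BK 16: (-7.264,-14.256) -> (8.539,-16.759) [heading=171, draw]
  -- iteration 3/4 --
  LT 108: heading 171 -> 279
  BK 16: (8.539,-16.759) -> (6.036,-0.956) [heading=279, draw]
  -- iteration 4/4 --
  LT 108: heading 279 -> 27
  BK 16: (6.036,-0.956) -> (-8.22,-8.22) [heading=27, draw]
]
PU: pen up
Final: pos=(-8.22,-8.22), heading=27, 4 segment(s) drawn

Segment endpoints: x in {-8.22, -7.264, 0, 6.036, 8.539}, y in {-16.759, -14.256, -8.22, -0.956, 0}
xmin=-8.22, ymin=-16.759, xmax=8.539, ymax=0

Answer: -8.22 -16.759 8.539 0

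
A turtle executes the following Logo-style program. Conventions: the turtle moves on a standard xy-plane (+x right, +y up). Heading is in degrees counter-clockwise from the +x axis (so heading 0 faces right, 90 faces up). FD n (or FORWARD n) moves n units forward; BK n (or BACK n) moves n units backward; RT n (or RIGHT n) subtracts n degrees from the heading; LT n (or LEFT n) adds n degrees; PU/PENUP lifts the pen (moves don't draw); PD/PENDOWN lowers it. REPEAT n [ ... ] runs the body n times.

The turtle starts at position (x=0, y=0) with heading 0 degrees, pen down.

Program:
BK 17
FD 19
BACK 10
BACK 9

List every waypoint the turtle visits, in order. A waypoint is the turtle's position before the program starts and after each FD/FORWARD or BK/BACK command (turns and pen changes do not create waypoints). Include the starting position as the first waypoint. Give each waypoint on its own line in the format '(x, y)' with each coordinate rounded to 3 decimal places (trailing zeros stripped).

Answer: (0, 0)
(-17, 0)
(2, 0)
(-8, 0)
(-17, 0)

Derivation:
Executing turtle program step by step:
Start: pos=(0,0), heading=0, pen down
BK 17: (0,0) -> (-17,0) [heading=0, draw]
FD 19: (-17,0) -> (2,0) [heading=0, draw]
BK 10: (2,0) -> (-8,0) [heading=0, draw]
BK 9: (-8,0) -> (-17,0) [heading=0, draw]
Final: pos=(-17,0), heading=0, 4 segment(s) drawn
Waypoints (5 total):
(0, 0)
(-17, 0)
(2, 0)
(-8, 0)
(-17, 0)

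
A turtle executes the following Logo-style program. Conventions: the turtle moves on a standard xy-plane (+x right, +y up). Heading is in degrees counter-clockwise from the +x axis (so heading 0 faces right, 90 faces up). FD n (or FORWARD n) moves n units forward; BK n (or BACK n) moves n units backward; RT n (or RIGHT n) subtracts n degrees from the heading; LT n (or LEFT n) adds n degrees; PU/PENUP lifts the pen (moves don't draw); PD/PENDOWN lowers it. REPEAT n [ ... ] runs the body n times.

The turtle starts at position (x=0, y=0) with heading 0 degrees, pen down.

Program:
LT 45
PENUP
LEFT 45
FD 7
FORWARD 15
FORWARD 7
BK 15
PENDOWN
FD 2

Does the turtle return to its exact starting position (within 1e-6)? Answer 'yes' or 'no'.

Answer: no

Derivation:
Executing turtle program step by step:
Start: pos=(0,0), heading=0, pen down
LT 45: heading 0 -> 45
PU: pen up
LT 45: heading 45 -> 90
FD 7: (0,0) -> (0,7) [heading=90, move]
FD 15: (0,7) -> (0,22) [heading=90, move]
FD 7: (0,22) -> (0,29) [heading=90, move]
BK 15: (0,29) -> (0,14) [heading=90, move]
PD: pen down
FD 2: (0,14) -> (0,16) [heading=90, draw]
Final: pos=(0,16), heading=90, 1 segment(s) drawn

Start position: (0, 0)
Final position: (0, 16)
Distance = 16; >= 1e-6 -> NOT closed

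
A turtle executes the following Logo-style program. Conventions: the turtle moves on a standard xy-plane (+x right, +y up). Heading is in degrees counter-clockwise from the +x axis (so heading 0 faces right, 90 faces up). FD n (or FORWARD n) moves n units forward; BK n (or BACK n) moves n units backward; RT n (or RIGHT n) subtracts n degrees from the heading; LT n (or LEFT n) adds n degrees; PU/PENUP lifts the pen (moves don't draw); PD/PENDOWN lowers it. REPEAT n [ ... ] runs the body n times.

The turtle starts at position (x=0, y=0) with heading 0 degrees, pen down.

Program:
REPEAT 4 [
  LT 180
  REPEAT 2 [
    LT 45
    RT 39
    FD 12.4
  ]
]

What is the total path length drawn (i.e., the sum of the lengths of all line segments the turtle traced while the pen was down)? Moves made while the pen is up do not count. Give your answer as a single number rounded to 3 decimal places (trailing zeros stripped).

Executing turtle program step by step:
Start: pos=(0,0), heading=0, pen down
REPEAT 4 [
  -- iteration 1/4 --
  LT 180: heading 0 -> 180
  REPEAT 2 [
    -- iteration 1/2 --
    LT 45: heading 180 -> 225
    RT 39: heading 225 -> 186
    FD 12.4: (0,0) -> (-12.332,-1.296) [heading=186, draw]
    -- iteration 2/2 --
    LT 45: heading 186 -> 231
    RT 39: heading 231 -> 192
    FD 12.4: (-12.332,-1.296) -> (-24.461,-3.874) [heading=192, draw]
  ]
  -- iteration 2/4 --
  LT 180: heading 192 -> 12
  REPEAT 2 [
    -- iteration 1/2 --
    LT 45: heading 12 -> 57
    RT 39: heading 57 -> 18
    FD 12.4: (-24.461,-3.874) -> (-12.668,-0.042) [heading=18, draw]
    -- iteration 2/2 --
    LT 45: heading 18 -> 63
    RT 39: heading 63 -> 24
    FD 12.4: (-12.668,-0.042) -> (-1.34,5.001) [heading=24, draw]
  ]
  -- iteration 3/4 --
  LT 180: heading 24 -> 204
  REPEAT 2 [
    -- iteration 1/2 --
    LT 45: heading 204 -> 249
    RT 39: heading 249 -> 210
    FD 12.4: (-1.34,5.001) -> (-12.079,-1.199) [heading=210, draw]
    -- iteration 2/2 --
    LT 45: heading 210 -> 255
    RT 39: heading 255 -> 216
    FD 12.4: (-12.079,-1.199) -> (-22.111,-8.487) [heading=216, draw]
  ]
  -- iteration 4/4 --
  LT 180: heading 216 -> 36
  REPEAT 2 [
    -- iteration 1/2 --
    LT 45: heading 36 -> 81
    RT 39: heading 81 -> 42
    FD 12.4: (-22.111,-8.487) -> (-12.896,-0.19) [heading=42, draw]
    -- iteration 2/2 --
    LT 45: heading 42 -> 87
    RT 39: heading 87 -> 48
    FD 12.4: (-12.896,-0.19) -> (-4.598,9.025) [heading=48, draw]
  ]
]
Final: pos=(-4.598,9.025), heading=48, 8 segment(s) drawn

Segment lengths:
  seg 1: (0,0) -> (-12.332,-1.296), length = 12.4
  seg 2: (-12.332,-1.296) -> (-24.461,-3.874), length = 12.4
  seg 3: (-24.461,-3.874) -> (-12.668,-0.042), length = 12.4
  seg 4: (-12.668,-0.042) -> (-1.34,5.001), length = 12.4
  seg 5: (-1.34,5.001) -> (-12.079,-1.199), length = 12.4
  seg 6: (-12.079,-1.199) -> (-22.111,-8.487), length = 12.4
  seg 7: (-22.111,-8.487) -> (-12.896,-0.19), length = 12.4
  seg 8: (-12.896,-0.19) -> (-4.598,9.025), length = 12.4
Total = 99.2

Answer: 99.2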